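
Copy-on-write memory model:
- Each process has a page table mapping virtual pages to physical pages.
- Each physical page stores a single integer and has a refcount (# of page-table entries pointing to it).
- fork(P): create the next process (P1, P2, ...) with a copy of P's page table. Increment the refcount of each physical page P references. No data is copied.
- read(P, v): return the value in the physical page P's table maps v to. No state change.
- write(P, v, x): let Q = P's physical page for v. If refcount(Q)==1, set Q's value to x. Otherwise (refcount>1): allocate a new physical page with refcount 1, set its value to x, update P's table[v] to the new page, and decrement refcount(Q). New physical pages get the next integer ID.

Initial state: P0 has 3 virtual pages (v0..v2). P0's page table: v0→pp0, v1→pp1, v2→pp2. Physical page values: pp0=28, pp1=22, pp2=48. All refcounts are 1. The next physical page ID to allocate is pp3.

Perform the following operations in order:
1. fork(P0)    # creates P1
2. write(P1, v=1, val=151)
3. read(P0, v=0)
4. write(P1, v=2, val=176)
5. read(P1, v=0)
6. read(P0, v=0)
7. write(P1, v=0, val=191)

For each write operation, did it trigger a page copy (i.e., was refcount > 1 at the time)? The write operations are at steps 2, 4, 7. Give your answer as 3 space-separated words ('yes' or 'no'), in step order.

Op 1: fork(P0) -> P1. 3 ppages; refcounts: pp0:2 pp1:2 pp2:2
Op 2: write(P1, v1, 151). refcount(pp1)=2>1 -> COPY to pp3. 4 ppages; refcounts: pp0:2 pp1:1 pp2:2 pp3:1
Op 3: read(P0, v0) -> 28. No state change.
Op 4: write(P1, v2, 176). refcount(pp2)=2>1 -> COPY to pp4. 5 ppages; refcounts: pp0:2 pp1:1 pp2:1 pp3:1 pp4:1
Op 5: read(P1, v0) -> 28. No state change.
Op 6: read(P0, v0) -> 28. No state change.
Op 7: write(P1, v0, 191). refcount(pp0)=2>1 -> COPY to pp5. 6 ppages; refcounts: pp0:1 pp1:1 pp2:1 pp3:1 pp4:1 pp5:1

yes yes yes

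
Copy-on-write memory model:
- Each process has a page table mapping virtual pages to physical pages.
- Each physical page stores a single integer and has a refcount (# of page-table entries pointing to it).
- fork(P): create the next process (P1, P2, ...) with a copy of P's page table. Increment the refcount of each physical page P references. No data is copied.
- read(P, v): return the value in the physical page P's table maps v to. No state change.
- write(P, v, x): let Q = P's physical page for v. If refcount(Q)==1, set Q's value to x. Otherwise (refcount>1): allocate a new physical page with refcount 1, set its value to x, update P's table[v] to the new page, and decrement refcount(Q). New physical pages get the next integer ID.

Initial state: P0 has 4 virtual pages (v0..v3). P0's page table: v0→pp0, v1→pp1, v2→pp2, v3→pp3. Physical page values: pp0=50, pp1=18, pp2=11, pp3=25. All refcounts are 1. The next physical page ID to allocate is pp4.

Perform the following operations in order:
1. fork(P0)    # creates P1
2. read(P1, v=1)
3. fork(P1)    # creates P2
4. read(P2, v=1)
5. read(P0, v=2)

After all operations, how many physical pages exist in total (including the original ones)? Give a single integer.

Op 1: fork(P0) -> P1. 4 ppages; refcounts: pp0:2 pp1:2 pp2:2 pp3:2
Op 2: read(P1, v1) -> 18. No state change.
Op 3: fork(P1) -> P2. 4 ppages; refcounts: pp0:3 pp1:3 pp2:3 pp3:3
Op 4: read(P2, v1) -> 18. No state change.
Op 5: read(P0, v2) -> 11. No state change.

Answer: 4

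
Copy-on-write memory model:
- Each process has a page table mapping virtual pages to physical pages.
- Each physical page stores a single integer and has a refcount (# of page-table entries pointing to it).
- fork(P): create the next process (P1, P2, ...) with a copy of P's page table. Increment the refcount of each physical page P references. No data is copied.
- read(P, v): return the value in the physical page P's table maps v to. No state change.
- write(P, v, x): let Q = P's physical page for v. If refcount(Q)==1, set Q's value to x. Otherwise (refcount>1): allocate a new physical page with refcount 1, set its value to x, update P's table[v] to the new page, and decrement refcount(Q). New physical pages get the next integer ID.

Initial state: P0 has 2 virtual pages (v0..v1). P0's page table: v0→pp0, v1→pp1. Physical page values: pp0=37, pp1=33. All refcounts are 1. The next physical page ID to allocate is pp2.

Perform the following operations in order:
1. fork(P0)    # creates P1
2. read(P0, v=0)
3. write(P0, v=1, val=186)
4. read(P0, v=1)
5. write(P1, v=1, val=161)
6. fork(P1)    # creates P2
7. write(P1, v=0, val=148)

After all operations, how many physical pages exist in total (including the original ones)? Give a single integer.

Op 1: fork(P0) -> P1. 2 ppages; refcounts: pp0:2 pp1:2
Op 2: read(P0, v0) -> 37. No state change.
Op 3: write(P0, v1, 186). refcount(pp1)=2>1 -> COPY to pp2. 3 ppages; refcounts: pp0:2 pp1:1 pp2:1
Op 4: read(P0, v1) -> 186. No state change.
Op 5: write(P1, v1, 161). refcount(pp1)=1 -> write in place. 3 ppages; refcounts: pp0:2 pp1:1 pp2:1
Op 6: fork(P1) -> P2. 3 ppages; refcounts: pp0:3 pp1:2 pp2:1
Op 7: write(P1, v0, 148). refcount(pp0)=3>1 -> COPY to pp3. 4 ppages; refcounts: pp0:2 pp1:2 pp2:1 pp3:1

Answer: 4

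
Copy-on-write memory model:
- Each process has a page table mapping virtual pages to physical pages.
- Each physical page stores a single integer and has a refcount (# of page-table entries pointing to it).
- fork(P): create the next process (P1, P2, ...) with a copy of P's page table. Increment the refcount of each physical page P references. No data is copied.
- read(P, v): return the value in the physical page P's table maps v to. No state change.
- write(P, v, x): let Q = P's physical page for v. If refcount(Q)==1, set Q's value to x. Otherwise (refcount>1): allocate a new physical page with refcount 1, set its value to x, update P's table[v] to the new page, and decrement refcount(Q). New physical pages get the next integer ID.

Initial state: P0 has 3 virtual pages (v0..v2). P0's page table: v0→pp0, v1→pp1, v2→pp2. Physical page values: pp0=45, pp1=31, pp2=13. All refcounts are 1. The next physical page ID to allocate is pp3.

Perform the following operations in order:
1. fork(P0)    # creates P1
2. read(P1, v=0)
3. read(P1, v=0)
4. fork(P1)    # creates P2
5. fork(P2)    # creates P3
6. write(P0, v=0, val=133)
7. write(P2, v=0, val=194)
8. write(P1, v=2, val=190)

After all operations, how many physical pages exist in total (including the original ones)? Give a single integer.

Answer: 6

Derivation:
Op 1: fork(P0) -> P1. 3 ppages; refcounts: pp0:2 pp1:2 pp2:2
Op 2: read(P1, v0) -> 45. No state change.
Op 3: read(P1, v0) -> 45. No state change.
Op 4: fork(P1) -> P2. 3 ppages; refcounts: pp0:3 pp1:3 pp2:3
Op 5: fork(P2) -> P3. 3 ppages; refcounts: pp0:4 pp1:4 pp2:4
Op 6: write(P0, v0, 133). refcount(pp0)=4>1 -> COPY to pp3. 4 ppages; refcounts: pp0:3 pp1:4 pp2:4 pp3:1
Op 7: write(P2, v0, 194). refcount(pp0)=3>1 -> COPY to pp4. 5 ppages; refcounts: pp0:2 pp1:4 pp2:4 pp3:1 pp4:1
Op 8: write(P1, v2, 190). refcount(pp2)=4>1 -> COPY to pp5. 6 ppages; refcounts: pp0:2 pp1:4 pp2:3 pp3:1 pp4:1 pp5:1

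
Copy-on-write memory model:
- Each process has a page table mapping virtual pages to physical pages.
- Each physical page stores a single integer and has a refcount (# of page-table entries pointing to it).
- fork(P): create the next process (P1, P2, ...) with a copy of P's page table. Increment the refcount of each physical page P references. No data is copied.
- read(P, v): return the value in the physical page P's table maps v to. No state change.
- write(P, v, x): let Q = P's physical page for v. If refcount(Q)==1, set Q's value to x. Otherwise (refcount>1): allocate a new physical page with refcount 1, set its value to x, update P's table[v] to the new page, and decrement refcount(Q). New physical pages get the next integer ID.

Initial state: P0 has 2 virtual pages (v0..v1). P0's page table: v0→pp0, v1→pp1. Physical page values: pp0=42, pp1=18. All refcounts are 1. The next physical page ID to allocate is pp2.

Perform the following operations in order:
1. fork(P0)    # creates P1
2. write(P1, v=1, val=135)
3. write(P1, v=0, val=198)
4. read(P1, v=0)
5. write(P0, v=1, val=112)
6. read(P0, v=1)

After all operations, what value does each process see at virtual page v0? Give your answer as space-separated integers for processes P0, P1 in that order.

Answer: 42 198

Derivation:
Op 1: fork(P0) -> P1. 2 ppages; refcounts: pp0:2 pp1:2
Op 2: write(P1, v1, 135). refcount(pp1)=2>1 -> COPY to pp2. 3 ppages; refcounts: pp0:2 pp1:1 pp2:1
Op 3: write(P1, v0, 198). refcount(pp0)=2>1 -> COPY to pp3. 4 ppages; refcounts: pp0:1 pp1:1 pp2:1 pp3:1
Op 4: read(P1, v0) -> 198. No state change.
Op 5: write(P0, v1, 112). refcount(pp1)=1 -> write in place. 4 ppages; refcounts: pp0:1 pp1:1 pp2:1 pp3:1
Op 6: read(P0, v1) -> 112. No state change.
P0: v0 -> pp0 = 42
P1: v0 -> pp3 = 198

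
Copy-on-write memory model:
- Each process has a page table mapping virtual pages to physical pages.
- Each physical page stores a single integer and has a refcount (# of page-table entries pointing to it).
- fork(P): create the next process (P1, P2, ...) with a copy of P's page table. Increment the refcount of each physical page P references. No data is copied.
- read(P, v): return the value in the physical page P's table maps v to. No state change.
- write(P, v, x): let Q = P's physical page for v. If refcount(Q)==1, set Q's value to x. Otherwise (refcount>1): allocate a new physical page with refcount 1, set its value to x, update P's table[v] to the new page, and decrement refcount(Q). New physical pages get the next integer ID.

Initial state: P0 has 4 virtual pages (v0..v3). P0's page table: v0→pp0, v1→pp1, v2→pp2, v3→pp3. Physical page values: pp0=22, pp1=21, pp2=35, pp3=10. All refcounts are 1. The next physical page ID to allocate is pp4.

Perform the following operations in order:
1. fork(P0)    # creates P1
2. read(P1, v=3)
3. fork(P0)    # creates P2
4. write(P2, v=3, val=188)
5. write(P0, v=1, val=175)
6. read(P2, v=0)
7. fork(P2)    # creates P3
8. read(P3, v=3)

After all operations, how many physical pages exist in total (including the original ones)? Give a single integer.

Answer: 6

Derivation:
Op 1: fork(P0) -> P1. 4 ppages; refcounts: pp0:2 pp1:2 pp2:2 pp3:2
Op 2: read(P1, v3) -> 10. No state change.
Op 3: fork(P0) -> P2. 4 ppages; refcounts: pp0:3 pp1:3 pp2:3 pp3:3
Op 4: write(P2, v3, 188). refcount(pp3)=3>1 -> COPY to pp4. 5 ppages; refcounts: pp0:3 pp1:3 pp2:3 pp3:2 pp4:1
Op 5: write(P0, v1, 175). refcount(pp1)=3>1 -> COPY to pp5. 6 ppages; refcounts: pp0:3 pp1:2 pp2:3 pp3:2 pp4:1 pp5:1
Op 6: read(P2, v0) -> 22. No state change.
Op 7: fork(P2) -> P3. 6 ppages; refcounts: pp0:4 pp1:3 pp2:4 pp3:2 pp4:2 pp5:1
Op 8: read(P3, v3) -> 188. No state change.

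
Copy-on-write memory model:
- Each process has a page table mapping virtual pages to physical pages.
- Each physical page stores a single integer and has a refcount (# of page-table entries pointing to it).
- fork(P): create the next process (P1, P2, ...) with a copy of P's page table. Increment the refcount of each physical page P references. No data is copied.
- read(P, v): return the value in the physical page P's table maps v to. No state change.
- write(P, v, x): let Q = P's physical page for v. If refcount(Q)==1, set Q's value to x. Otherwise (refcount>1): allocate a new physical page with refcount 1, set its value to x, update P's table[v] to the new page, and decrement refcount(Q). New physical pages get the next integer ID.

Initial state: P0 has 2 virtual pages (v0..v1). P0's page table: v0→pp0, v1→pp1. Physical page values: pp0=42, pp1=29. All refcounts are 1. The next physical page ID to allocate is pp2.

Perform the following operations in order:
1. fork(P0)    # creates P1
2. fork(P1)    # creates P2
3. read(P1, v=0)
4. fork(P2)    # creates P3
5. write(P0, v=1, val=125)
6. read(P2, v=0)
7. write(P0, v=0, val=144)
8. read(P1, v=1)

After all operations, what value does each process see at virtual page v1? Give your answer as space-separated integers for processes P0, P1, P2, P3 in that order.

Op 1: fork(P0) -> P1. 2 ppages; refcounts: pp0:2 pp1:2
Op 2: fork(P1) -> P2. 2 ppages; refcounts: pp0:3 pp1:3
Op 3: read(P1, v0) -> 42. No state change.
Op 4: fork(P2) -> P3. 2 ppages; refcounts: pp0:4 pp1:4
Op 5: write(P0, v1, 125). refcount(pp1)=4>1 -> COPY to pp2. 3 ppages; refcounts: pp0:4 pp1:3 pp2:1
Op 6: read(P2, v0) -> 42. No state change.
Op 7: write(P0, v0, 144). refcount(pp0)=4>1 -> COPY to pp3. 4 ppages; refcounts: pp0:3 pp1:3 pp2:1 pp3:1
Op 8: read(P1, v1) -> 29. No state change.
P0: v1 -> pp2 = 125
P1: v1 -> pp1 = 29
P2: v1 -> pp1 = 29
P3: v1 -> pp1 = 29

Answer: 125 29 29 29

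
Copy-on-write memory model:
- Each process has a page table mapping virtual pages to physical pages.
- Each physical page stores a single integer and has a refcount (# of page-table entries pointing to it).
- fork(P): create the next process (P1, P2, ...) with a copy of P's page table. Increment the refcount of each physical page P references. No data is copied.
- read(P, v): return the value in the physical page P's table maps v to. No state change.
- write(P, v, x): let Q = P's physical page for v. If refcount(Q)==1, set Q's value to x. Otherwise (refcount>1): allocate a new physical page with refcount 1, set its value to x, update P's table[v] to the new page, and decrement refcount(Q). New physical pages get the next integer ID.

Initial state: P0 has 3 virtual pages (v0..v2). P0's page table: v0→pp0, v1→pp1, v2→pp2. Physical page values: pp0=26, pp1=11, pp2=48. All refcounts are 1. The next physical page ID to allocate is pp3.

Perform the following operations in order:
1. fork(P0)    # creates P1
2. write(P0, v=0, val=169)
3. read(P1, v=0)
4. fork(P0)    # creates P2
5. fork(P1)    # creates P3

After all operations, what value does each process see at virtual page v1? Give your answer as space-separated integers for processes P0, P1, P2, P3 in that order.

Answer: 11 11 11 11

Derivation:
Op 1: fork(P0) -> P1. 3 ppages; refcounts: pp0:2 pp1:2 pp2:2
Op 2: write(P0, v0, 169). refcount(pp0)=2>1 -> COPY to pp3. 4 ppages; refcounts: pp0:1 pp1:2 pp2:2 pp3:1
Op 3: read(P1, v0) -> 26. No state change.
Op 4: fork(P0) -> P2. 4 ppages; refcounts: pp0:1 pp1:3 pp2:3 pp3:2
Op 5: fork(P1) -> P3. 4 ppages; refcounts: pp0:2 pp1:4 pp2:4 pp3:2
P0: v1 -> pp1 = 11
P1: v1 -> pp1 = 11
P2: v1 -> pp1 = 11
P3: v1 -> pp1 = 11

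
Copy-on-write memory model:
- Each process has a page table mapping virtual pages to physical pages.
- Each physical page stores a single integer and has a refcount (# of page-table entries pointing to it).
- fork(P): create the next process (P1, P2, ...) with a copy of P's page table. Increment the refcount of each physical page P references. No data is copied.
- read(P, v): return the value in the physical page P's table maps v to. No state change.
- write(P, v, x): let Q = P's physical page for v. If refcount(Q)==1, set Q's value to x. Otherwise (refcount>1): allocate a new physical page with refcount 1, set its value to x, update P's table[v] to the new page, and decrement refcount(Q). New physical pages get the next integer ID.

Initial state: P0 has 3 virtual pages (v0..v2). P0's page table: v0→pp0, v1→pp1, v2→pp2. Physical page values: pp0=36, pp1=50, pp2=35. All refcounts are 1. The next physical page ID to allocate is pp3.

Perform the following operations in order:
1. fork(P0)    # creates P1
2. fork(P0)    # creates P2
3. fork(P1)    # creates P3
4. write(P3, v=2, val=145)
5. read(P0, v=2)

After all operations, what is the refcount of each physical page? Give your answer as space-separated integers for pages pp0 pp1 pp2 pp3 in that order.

Answer: 4 4 3 1

Derivation:
Op 1: fork(P0) -> P1. 3 ppages; refcounts: pp0:2 pp1:2 pp2:2
Op 2: fork(P0) -> P2. 3 ppages; refcounts: pp0:3 pp1:3 pp2:3
Op 3: fork(P1) -> P3. 3 ppages; refcounts: pp0:4 pp1:4 pp2:4
Op 4: write(P3, v2, 145). refcount(pp2)=4>1 -> COPY to pp3. 4 ppages; refcounts: pp0:4 pp1:4 pp2:3 pp3:1
Op 5: read(P0, v2) -> 35. No state change.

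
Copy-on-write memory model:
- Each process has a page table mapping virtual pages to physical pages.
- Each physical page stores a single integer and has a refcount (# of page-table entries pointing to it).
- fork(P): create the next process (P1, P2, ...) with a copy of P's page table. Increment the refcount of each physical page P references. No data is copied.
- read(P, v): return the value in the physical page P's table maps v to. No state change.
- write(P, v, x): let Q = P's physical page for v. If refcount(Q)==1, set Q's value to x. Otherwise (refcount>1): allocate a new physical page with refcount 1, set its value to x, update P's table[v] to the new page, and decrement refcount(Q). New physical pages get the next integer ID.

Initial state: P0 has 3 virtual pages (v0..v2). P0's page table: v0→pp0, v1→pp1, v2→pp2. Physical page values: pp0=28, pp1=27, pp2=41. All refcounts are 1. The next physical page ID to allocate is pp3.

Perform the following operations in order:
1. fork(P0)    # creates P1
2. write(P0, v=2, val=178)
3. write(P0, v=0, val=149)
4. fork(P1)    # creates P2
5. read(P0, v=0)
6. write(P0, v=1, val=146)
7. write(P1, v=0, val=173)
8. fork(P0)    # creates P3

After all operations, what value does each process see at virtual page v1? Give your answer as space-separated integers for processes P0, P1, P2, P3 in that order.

Answer: 146 27 27 146

Derivation:
Op 1: fork(P0) -> P1. 3 ppages; refcounts: pp0:2 pp1:2 pp2:2
Op 2: write(P0, v2, 178). refcount(pp2)=2>1 -> COPY to pp3. 4 ppages; refcounts: pp0:2 pp1:2 pp2:1 pp3:1
Op 3: write(P0, v0, 149). refcount(pp0)=2>1 -> COPY to pp4. 5 ppages; refcounts: pp0:1 pp1:2 pp2:1 pp3:1 pp4:1
Op 4: fork(P1) -> P2. 5 ppages; refcounts: pp0:2 pp1:3 pp2:2 pp3:1 pp4:1
Op 5: read(P0, v0) -> 149. No state change.
Op 6: write(P0, v1, 146). refcount(pp1)=3>1 -> COPY to pp5. 6 ppages; refcounts: pp0:2 pp1:2 pp2:2 pp3:1 pp4:1 pp5:1
Op 7: write(P1, v0, 173). refcount(pp0)=2>1 -> COPY to pp6. 7 ppages; refcounts: pp0:1 pp1:2 pp2:2 pp3:1 pp4:1 pp5:1 pp6:1
Op 8: fork(P0) -> P3. 7 ppages; refcounts: pp0:1 pp1:2 pp2:2 pp3:2 pp4:2 pp5:2 pp6:1
P0: v1 -> pp5 = 146
P1: v1 -> pp1 = 27
P2: v1 -> pp1 = 27
P3: v1 -> pp5 = 146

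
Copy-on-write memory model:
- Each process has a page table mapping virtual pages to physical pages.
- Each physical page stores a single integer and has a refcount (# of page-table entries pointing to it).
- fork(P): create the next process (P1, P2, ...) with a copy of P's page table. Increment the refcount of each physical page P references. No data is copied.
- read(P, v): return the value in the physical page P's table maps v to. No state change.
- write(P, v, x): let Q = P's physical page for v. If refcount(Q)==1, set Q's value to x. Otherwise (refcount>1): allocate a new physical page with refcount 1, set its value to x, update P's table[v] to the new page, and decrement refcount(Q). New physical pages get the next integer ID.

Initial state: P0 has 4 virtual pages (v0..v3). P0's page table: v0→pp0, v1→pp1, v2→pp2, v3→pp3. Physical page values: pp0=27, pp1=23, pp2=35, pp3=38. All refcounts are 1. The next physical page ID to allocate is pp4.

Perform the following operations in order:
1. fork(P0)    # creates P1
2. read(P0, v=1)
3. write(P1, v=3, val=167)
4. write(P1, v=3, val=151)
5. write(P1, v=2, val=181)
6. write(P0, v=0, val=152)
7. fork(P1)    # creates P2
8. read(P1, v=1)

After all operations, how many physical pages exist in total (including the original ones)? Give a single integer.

Answer: 7

Derivation:
Op 1: fork(P0) -> P1. 4 ppages; refcounts: pp0:2 pp1:2 pp2:2 pp3:2
Op 2: read(P0, v1) -> 23. No state change.
Op 3: write(P1, v3, 167). refcount(pp3)=2>1 -> COPY to pp4. 5 ppages; refcounts: pp0:2 pp1:2 pp2:2 pp3:1 pp4:1
Op 4: write(P1, v3, 151). refcount(pp4)=1 -> write in place. 5 ppages; refcounts: pp0:2 pp1:2 pp2:2 pp3:1 pp4:1
Op 5: write(P1, v2, 181). refcount(pp2)=2>1 -> COPY to pp5. 6 ppages; refcounts: pp0:2 pp1:2 pp2:1 pp3:1 pp4:1 pp5:1
Op 6: write(P0, v0, 152). refcount(pp0)=2>1 -> COPY to pp6. 7 ppages; refcounts: pp0:1 pp1:2 pp2:1 pp3:1 pp4:1 pp5:1 pp6:1
Op 7: fork(P1) -> P2. 7 ppages; refcounts: pp0:2 pp1:3 pp2:1 pp3:1 pp4:2 pp5:2 pp6:1
Op 8: read(P1, v1) -> 23. No state change.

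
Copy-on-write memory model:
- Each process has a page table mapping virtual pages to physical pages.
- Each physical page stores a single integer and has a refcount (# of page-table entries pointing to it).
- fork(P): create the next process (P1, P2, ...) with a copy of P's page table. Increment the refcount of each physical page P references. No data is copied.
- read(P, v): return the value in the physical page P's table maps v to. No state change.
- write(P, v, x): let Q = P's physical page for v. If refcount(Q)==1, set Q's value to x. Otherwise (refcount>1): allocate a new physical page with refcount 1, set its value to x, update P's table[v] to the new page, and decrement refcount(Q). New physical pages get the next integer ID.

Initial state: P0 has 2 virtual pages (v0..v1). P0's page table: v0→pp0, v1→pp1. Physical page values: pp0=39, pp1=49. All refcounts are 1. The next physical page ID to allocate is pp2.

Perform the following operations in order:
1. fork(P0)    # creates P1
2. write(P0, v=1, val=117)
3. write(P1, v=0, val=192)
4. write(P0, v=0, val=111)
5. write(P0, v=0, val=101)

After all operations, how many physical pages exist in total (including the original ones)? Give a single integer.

Op 1: fork(P0) -> P1. 2 ppages; refcounts: pp0:2 pp1:2
Op 2: write(P0, v1, 117). refcount(pp1)=2>1 -> COPY to pp2. 3 ppages; refcounts: pp0:2 pp1:1 pp2:1
Op 3: write(P1, v0, 192). refcount(pp0)=2>1 -> COPY to pp3. 4 ppages; refcounts: pp0:1 pp1:1 pp2:1 pp3:1
Op 4: write(P0, v0, 111). refcount(pp0)=1 -> write in place. 4 ppages; refcounts: pp0:1 pp1:1 pp2:1 pp3:1
Op 5: write(P0, v0, 101). refcount(pp0)=1 -> write in place. 4 ppages; refcounts: pp0:1 pp1:1 pp2:1 pp3:1

Answer: 4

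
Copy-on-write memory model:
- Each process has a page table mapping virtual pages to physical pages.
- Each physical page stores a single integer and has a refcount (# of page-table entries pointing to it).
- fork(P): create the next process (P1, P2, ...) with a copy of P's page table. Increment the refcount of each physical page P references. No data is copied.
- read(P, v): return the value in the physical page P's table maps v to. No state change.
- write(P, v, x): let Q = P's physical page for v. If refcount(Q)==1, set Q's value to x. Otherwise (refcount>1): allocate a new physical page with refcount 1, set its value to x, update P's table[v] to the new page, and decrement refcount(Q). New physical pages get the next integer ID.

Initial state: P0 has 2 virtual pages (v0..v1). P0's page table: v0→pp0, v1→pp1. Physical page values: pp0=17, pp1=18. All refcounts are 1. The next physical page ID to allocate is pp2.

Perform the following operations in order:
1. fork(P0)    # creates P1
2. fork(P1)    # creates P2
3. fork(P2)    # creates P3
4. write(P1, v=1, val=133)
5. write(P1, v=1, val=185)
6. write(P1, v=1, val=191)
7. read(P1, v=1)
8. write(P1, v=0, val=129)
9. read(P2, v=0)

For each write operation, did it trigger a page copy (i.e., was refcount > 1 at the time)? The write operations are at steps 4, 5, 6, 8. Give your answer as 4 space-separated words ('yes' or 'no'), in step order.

Op 1: fork(P0) -> P1. 2 ppages; refcounts: pp0:2 pp1:2
Op 2: fork(P1) -> P2. 2 ppages; refcounts: pp0:3 pp1:3
Op 3: fork(P2) -> P3. 2 ppages; refcounts: pp0:4 pp1:4
Op 4: write(P1, v1, 133). refcount(pp1)=4>1 -> COPY to pp2. 3 ppages; refcounts: pp0:4 pp1:3 pp2:1
Op 5: write(P1, v1, 185). refcount(pp2)=1 -> write in place. 3 ppages; refcounts: pp0:4 pp1:3 pp2:1
Op 6: write(P1, v1, 191). refcount(pp2)=1 -> write in place. 3 ppages; refcounts: pp0:4 pp1:3 pp2:1
Op 7: read(P1, v1) -> 191. No state change.
Op 8: write(P1, v0, 129). refcount(pp0)=4>1 -> COPY to pp3. 4 ppages; refcounts: pp0:3 pp1:3 pp2:1 pp3:1
Op 9: read(P2, v0) -> 17. No state change.

yes no no yes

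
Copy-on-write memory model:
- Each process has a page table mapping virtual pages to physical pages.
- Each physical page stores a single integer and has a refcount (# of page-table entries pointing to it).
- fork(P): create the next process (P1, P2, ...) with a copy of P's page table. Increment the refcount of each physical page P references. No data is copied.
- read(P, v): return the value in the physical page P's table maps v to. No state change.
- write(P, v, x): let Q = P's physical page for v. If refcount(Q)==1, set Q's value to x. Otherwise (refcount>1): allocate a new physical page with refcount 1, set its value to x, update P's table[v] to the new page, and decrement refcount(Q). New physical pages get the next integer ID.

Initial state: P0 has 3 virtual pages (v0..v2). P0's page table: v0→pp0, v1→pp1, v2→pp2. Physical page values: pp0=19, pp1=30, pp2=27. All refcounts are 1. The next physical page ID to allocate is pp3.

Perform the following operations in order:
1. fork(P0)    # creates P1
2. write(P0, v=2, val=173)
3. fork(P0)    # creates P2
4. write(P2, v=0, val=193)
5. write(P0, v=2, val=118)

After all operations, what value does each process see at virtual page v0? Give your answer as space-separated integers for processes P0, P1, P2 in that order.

Op 1: fork(P0) -> P1. 3 ppages; refcounts: pp0:2 pp1:2 pp2:2
Op 2: write(P0, v2, 173). refcount(pp2)=2>1 -> COPY to pp3. 4 ppages; refcounts: pp0:2 pp1:2 pp2:1 pp3:1
Op 3: fork(P0) -> P2. 4 ppages; refcounts: pp0:3 pp1:3 pp2:1 pp3:2
Op 4: write(P2, v0, 193). refcount(pp0)=3>1 -> COPY to pp4. 5 ppages; refcounts: pp0:2 pp1:3 pp2:1 pp3:2 pp4:1
Op 5: write(P0, v2, 118). refcount(pp3)=2>1 -> COPY to pp5. 6 ppages; refcounts: pp0:2 pp1:3 pp2:1 pp3:1 pp4:1 pp5:1
P0: v0 -> pp0 = 19
P1: v0 -> pp0 = 19
P2: v0 -> pp4 = 193

Answer: 19 19 193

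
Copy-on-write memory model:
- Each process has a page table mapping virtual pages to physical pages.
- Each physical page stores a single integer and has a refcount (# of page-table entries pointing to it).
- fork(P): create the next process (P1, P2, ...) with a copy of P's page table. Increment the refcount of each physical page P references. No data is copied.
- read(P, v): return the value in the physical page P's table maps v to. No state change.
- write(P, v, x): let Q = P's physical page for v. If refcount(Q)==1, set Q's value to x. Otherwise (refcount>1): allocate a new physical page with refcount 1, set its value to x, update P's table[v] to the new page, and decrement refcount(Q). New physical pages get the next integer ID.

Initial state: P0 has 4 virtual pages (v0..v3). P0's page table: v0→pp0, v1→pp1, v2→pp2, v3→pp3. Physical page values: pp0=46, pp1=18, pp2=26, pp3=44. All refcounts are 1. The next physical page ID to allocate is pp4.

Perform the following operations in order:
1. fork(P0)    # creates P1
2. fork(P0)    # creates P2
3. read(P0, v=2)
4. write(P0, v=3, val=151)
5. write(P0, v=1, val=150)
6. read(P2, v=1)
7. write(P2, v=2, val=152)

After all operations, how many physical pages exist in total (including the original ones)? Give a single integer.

Answer: 7

Derivation:
Op 1: fork(P0) -> P1. 4 ppages; refcounts: pp0:2 pp1:2 pp2:2 pp3:2
Op 2: fork(P0) -> P2. 4 ppages; refcounts: pp0:3 pp1:3 pp2:3 pp3:3
Op 3: read(P0, v2) -> 26. No state change.
Op 4: write(P0, v3, 151). refcount(pp3)=3>1 -> COPY to pp4. 5 ppages; refcounts: pp0:3 pp1:3 pp2:3 pp3:2 pp4:1
Op 5: write(P0, v1, 150). refcount(pp1)=3>1 -> COPY to pp5. 6 ppages; refcounts: pp0:3 pp1:2 pp2:3 pp3:2 pp4:1 pp5:1
Op 6: read(P2, v1) -> 18. No state change.
Op 7: write(P2, v2, 152). refcount(pp2)=3>1 -> COPY to pp6. 7 ppages; refcounts: pp0:3 pp1:2 pp2:2 pp3:2 pp4:1 pp5:1 pp6:1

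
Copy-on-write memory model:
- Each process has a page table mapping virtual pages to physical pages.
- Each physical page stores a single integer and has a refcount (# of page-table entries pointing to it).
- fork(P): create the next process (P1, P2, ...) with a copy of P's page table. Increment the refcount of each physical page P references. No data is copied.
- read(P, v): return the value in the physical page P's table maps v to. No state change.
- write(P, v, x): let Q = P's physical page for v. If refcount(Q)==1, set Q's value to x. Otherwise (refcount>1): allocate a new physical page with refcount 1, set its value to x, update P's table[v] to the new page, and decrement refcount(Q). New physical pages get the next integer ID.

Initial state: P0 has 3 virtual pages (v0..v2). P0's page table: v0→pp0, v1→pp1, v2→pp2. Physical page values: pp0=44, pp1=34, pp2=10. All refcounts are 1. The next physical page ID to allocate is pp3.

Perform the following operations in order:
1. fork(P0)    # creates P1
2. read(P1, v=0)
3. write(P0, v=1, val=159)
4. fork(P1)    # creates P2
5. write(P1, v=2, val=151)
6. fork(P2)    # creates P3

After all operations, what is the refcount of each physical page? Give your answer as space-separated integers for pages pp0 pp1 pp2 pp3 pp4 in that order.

Answer: 4 3 3 1 1

Derivation:
Op 1: fork(P0) -> P1. 3 ppages; refcounts: pp0:2 pp1:2 pp2:2
Op 2: read(P1, v0) -> 44. No state change.
Op 3: write(P0, v1, 159). refcount(pp1)=2>1 -> COPY to pp3. 4 ppages; refcounts: pp0:2 pp1:1 pp2:2 pp3:1
Op 4: fork(P1) -> P2. 4 ppages; refcounts: pp0:3 pp1:2 pp2:3 pp3:1
Op 5: write(P1, v2, 151). refcount(pp2)=3>1 -> COPY to pp4. 5 ppages; refcounts: pp0:3 pp1:2 pp2:2 pp3:1 pp4:1
Op 6: fork(P2) -> P3. 5 ppages; refcounts: pp0:4 pp1:3 pp2:3 pp3:1 pp4:1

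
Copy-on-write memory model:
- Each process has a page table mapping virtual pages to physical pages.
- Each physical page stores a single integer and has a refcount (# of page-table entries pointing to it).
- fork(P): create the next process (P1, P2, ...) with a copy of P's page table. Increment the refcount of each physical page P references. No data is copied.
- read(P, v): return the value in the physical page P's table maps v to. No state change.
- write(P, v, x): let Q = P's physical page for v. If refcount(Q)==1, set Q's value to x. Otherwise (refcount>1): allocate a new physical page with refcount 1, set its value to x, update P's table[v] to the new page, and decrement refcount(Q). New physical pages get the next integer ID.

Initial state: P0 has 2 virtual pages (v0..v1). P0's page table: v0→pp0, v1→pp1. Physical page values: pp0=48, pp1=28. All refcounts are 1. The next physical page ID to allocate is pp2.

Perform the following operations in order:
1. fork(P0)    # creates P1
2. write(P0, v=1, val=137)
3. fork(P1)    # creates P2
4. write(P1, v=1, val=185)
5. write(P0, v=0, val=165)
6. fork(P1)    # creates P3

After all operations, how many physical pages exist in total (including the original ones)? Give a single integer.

Op 1: fork(P0) -> P1. 2 ppages; refcounts: pp0:2 pp1:2
Op 2: write(P0, v1, 137). refcount(pp1)=2>1 -> COPY to pp2. 3 ppages; refcounts: pp0:2 pp1:1 pp2:1
Op 3: fork(P1) -> P2. 3 ppages; refcounts: pp0:3 pp1:2 pp2:1
Op 4: write(P1, v1, 185). refcount(pp1)=2>1 -> COPY to pp3. 4 ppages; refcounts: pp0:3 pp1:1 pp2:1 pp3:1
Op 5: write(P0, v0, 165). refcount(pp0)=3>1 -> COPY to pp4. 5 ppages; refcounts: pp0:2 pp1:1 pp2:1 pp3:1 pp4:1
Op 6: fork(P1) -> P3. 5 ppages; refcounts: pp0:3 pp1:1 pp2:1 pp3:2 pp4:1

Answer: 5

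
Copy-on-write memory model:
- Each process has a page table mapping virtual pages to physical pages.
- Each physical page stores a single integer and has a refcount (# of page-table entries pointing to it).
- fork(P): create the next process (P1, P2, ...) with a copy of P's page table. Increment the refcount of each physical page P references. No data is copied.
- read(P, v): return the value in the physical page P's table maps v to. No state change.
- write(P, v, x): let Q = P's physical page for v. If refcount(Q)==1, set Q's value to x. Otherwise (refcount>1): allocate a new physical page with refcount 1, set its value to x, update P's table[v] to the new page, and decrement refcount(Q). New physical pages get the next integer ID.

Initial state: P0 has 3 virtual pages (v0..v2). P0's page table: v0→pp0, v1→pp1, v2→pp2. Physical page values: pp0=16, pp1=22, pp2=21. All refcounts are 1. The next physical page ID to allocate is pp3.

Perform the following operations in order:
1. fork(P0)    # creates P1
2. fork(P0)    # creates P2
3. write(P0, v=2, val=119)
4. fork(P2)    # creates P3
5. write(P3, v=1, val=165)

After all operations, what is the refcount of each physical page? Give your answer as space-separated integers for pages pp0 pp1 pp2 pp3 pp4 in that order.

Op 1: fork(P0) -> P1. 3 ppages; refcounts: pp0:2 pp1:2 pp2:2
Op 2: fork(P0) -> P2. 3 ppages; refcounts: pp0:3 pp1:3 pp2:3
Op 3: write(P0, v2, 119). refcount(pp2)=3>1 -> COPY to pp3. 4 ppages; refcounts: pp0:3 pp1:3 pp2:2 pp3:1
Op 4: fork(P2) -> P3. 4 ppages; refcounts: pp0:4 pp1:4 pp2:3 pp3:1
Op 5: write(P3, v1, 165). refcount(pp1)=4>1 -> COPY to pp4. 5 ppages; refcounts: pp0:4 pp1:3 pp2:3 pp3:1 pp4:1

Answer: 4 3 3 1 1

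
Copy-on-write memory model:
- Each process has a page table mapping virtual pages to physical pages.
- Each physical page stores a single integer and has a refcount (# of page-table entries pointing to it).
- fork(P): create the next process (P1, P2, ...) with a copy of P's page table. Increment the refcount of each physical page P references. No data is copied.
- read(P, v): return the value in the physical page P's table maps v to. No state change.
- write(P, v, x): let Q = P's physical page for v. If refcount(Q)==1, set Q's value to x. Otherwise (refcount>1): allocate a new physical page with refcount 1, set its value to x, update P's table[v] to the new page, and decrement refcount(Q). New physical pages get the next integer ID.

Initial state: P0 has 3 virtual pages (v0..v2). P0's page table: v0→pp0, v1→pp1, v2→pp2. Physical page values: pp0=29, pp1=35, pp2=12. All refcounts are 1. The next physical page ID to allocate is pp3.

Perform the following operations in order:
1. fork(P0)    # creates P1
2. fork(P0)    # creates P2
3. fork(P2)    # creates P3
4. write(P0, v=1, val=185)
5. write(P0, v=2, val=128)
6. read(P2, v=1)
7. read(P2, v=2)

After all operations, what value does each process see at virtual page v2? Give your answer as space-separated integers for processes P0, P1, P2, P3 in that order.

Op 1: fork(P0) -> P1. 3 ppages; refcounts: pp0:2 pp1:2 pp2:2
Op 2: fork(P0) -> P2. 3 ppages; refcounts: pp0:3 pp1:3 pp2:3
Op 3: fork(P2) -> P3. 3 ppages; refcounts: pp0:4 pp1:4 pp2:4
Op 4: write(P0, v1, 185). refcount(pp1)=4>1 -> COPY to pp3. 4 ppages; refcounts: pp0:4 pp1:3 pp2:4 pp3:1
Op 5: write(P0, v2, 128). refcount(pp2)=4>1 -> COPY to pp4. 5 ppages; refcounts: pp0:4 pp1:3 pp2:3 pp3:1 pp4:1
Op 6: read(P2, v1) -> 35. No state change.
Op 7: read(P2, v2) -> 12. No state change.
P0: v2 -> pp4 = 128
P1: v2 -> pp2 = 12
P2: v2 -> pp2 = 12
P3: v2 -> pp2 = 12

Answer: 128 12 12 12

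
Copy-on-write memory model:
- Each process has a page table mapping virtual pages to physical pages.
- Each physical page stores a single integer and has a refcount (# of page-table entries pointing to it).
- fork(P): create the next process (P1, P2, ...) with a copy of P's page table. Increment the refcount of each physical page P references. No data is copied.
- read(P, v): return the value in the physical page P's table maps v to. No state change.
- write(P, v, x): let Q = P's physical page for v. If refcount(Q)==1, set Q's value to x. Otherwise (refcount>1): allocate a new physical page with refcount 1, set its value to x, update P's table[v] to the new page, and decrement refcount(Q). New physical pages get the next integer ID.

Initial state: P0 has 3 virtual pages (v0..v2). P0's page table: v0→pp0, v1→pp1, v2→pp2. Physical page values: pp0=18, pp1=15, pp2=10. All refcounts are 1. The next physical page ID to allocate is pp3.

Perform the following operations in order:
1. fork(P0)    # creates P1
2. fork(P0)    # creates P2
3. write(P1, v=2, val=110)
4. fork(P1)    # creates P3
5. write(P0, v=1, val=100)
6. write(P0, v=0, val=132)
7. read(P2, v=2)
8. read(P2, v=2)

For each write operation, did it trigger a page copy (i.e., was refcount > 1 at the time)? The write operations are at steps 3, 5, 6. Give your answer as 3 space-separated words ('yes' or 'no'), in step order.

Op 1: fork(P0) -> P1. 3 ppages; refcounts: pp0:2 pp1:2 pp2:2
Op 2: fork(P0) -> P2. 3 ppages; refcounts: pp0:3 pp1:3 pp2:3
Op 3: write(P1, v2, 110). refcount(pp2)=3>1 -> COPY to pp3. 4 ppages; refcounts: pp0:3 pp1:3 pp2:2 pp3:1
Op 4: fork(P1) -> P3. 4 ppages; refcounts: pp0:4 pp1:4 pp2:2 pp3:2
Op 5: write(P0, v1, 100). refcount(pp1)=4>1 -> COPY to pp4. 5 ppages; refcounts: pp0:4 pp1:3 pp2:2 pp3:2 pp4:1
Op 6: write(P0, v0, 132). refcount(pp0)=4>1 -> COPY to pp5. 6 ppages; refcounts: pp0:3 pp1:3 pp2:2 pp3:2 pp4:1 pp5:1
Op 7: read(P2, v2) -> 10. No state change.
Op 8: read(P2, v2) -> 10. No state change.

yes yes yes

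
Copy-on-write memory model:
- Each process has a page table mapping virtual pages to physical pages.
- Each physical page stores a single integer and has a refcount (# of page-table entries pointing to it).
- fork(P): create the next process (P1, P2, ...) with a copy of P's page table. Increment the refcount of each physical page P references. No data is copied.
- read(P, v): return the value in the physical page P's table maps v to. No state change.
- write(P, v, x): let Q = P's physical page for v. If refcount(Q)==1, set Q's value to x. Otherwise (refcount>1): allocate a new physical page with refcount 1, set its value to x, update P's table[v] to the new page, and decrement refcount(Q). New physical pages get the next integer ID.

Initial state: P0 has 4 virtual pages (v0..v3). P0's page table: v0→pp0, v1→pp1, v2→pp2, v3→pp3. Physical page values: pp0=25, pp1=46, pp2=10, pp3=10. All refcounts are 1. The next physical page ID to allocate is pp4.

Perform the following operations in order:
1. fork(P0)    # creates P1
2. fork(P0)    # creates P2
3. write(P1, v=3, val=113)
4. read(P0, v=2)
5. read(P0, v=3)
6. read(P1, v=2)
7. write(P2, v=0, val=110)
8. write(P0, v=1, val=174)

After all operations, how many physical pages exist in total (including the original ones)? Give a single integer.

Op 1: fork(P0) -> P1. 4 ppages; refcounts: pp0:2 pp1:2 pp2:2 pp3:2
Op 2: fork(P0) -> P2. 4 ppages; refcounts: pp0:3 pp1:3 pp2:3 pp3:3
Op 3: write(P1, v3, 113). refcount(pp3)=3>1 -> COPY to pp4. 5 ppages; refcounts: pp0:3 pp1:3 pp2:3 pp3:2 pp4:1
Op 4: read(P0, v2) -> 10. No state change.
Op 5: read(P0, v3) -> 10. No state change.
Op 6: read(P1, v2) -> 10. No state change.
Op 7: write(P2, v0, 110). refcount(pp0)=3>1 -> COPY to pp5. 6 ppages; refcounts: pp0:2 pp1:3 pp2:3 pp3:2 pp4:1 pp5:1
Op 8: write(P0, v1, 174). refcount(pp1)=3>1 -> COPY to pp6. 7 ppages; refcounts: pp0:2 pp1:2 pp2:3 pp3:2 pp4:1 pp5:1 pp6:1

Answer: 7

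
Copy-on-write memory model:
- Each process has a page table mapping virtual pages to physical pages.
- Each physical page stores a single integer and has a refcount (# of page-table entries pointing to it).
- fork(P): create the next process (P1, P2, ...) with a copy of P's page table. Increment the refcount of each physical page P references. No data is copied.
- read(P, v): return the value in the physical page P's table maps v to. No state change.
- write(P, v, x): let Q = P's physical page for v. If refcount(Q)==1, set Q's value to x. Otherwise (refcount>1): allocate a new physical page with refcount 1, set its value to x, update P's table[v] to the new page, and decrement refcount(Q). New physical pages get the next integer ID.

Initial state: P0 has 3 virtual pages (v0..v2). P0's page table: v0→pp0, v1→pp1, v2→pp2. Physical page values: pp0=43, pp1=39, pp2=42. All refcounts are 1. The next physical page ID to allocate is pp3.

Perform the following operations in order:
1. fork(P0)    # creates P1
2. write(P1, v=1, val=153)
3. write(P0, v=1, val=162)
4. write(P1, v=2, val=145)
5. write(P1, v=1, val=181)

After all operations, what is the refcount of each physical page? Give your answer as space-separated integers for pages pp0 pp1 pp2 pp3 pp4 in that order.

Answer: 2 1 1 1 1

Derivation:
Op 1: fork(P0) -> P1. 3 ppages; refcounts: pp0:2 pp1:2 pp2:2
Op 2: write(P1, v1, 153). refcount(pp1)=2>1 -> COPY to pp3. 4 ppages; refcounts: pp0:2 pp1:1 pp2:2 pp3:1
Op 3: write(P0, v1, 162). refcount(pp1)=1 -> write in place. 4 ppages; refcounts: pp0:2 pp1:1 pp2:2 pp3:1
Op 4: write(P1, v2, 145). refcount(pp2)=2>1 -> COPY to pp4. 5 ppages; refcounts: pp0:2 pp1:1 pp2:1 pp3:1 pp4:1
Op 5: write(P1, v1, 181). refcount(pp3)=1 -> write in place. 5 ppages; refcounts: pp0:2 pp1:1 pp2:1 pp3:1 pp4:1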